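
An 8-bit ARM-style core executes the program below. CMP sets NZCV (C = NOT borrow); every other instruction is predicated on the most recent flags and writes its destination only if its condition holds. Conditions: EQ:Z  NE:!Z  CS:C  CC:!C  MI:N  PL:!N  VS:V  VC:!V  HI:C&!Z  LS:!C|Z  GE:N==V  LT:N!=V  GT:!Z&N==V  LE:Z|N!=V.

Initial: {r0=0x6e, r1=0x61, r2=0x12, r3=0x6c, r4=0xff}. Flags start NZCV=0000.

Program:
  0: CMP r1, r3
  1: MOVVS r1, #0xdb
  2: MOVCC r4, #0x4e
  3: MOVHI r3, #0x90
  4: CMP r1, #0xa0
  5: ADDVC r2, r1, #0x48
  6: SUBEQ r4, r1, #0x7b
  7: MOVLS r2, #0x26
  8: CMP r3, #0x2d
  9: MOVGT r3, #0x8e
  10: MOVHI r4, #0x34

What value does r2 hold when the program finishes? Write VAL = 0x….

VAL = 0x26

0: ✓ CMP  NZCV=1000
1: · MOVVS
2: ✓ MOVCC  r4←0x4e
3: · MOVHI
4: ✓ CMP  NZCV=1001
5: · ADDVC
6: · SUBEQ
7: ✓ MOVLS  r2←0x26
8: ✓ CMP  NZCV=0010
9: ✓ MOVGT  r3←0x8e
10: ✓ MOVHI  r4←0x34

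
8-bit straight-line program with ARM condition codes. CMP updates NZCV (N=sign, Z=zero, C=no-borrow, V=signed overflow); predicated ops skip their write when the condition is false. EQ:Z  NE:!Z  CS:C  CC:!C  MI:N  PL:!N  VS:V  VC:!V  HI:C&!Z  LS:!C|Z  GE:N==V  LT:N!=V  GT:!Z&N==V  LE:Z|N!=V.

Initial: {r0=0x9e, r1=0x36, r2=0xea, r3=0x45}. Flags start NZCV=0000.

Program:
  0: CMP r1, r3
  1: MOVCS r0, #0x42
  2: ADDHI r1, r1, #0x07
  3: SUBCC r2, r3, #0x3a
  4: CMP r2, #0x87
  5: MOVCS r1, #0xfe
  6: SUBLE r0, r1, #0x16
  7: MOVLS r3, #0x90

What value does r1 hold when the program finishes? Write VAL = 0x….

[0] flags=1000 → (cmp)
[1] flags=1000 CS?F → skip
[2] flags=1000 HI?F → skip
[3] flags=1000 CC?T → r2=0x0b
[4] flags=1001 → (cmp)
[5] flags=1001 CS?F → skip
[6] flags=1001 LE?F → skip
[7] flags=1001 LS?T → r3=0x90

VAL = 0x36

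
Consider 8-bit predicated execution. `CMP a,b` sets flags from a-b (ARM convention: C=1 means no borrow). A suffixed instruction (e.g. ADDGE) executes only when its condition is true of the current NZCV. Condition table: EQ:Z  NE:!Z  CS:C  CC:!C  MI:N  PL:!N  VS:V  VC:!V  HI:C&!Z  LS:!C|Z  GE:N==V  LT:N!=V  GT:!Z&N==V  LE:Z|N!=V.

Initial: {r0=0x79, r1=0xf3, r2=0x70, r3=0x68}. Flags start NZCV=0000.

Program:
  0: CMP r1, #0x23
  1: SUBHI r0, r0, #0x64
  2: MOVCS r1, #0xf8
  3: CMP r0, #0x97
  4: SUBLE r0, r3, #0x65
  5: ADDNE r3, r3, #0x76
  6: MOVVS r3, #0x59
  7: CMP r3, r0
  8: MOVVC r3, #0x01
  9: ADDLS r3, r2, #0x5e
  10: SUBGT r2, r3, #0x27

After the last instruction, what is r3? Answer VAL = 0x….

[0] flags=1010 → (cmp)
[1] flags=1010 HI?T → r0=0x15
[2] flags=1010 CS?T → r1=0xf8
[3] flags=0000 → (cmp)
[4] flags=0000 LE?F → skip
[5] flags=0000 NE?T → r3=0xde
[6] flags=0000 VS?F → skip
[7] flags=1010 → (cmp)
[8] flags=1010 VC?T → r3=0x01
[9] flags=1010 LS?F → skip
[10] flags=1010 GT?F → skip

VAL = 0x01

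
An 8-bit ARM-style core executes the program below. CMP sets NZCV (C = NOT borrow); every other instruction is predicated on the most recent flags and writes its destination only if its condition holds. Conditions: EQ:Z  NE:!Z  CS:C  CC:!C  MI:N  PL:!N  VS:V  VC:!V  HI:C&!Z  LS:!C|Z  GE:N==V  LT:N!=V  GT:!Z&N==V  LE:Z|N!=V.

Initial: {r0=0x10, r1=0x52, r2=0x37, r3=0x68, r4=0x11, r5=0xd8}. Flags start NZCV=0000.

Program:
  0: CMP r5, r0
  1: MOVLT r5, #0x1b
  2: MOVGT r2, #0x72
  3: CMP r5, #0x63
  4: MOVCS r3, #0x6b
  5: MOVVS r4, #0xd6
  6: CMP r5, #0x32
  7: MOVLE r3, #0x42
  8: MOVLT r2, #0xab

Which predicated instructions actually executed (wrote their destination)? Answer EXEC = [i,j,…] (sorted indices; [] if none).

EXEC = [1,7,8]

0: ✓ CMP  NZCV=1010
1: ✓ MOVLT  r5←0x1b
2: · MOVGT
3: ✓ CMP  NZCV=1000
4: · MOVCS
5: · MOVVS
6: ✓ CMP  NZCV=1000
7: ✓ MOVLE  r3←0x42
8: ✓ MOVLT  r2←0xab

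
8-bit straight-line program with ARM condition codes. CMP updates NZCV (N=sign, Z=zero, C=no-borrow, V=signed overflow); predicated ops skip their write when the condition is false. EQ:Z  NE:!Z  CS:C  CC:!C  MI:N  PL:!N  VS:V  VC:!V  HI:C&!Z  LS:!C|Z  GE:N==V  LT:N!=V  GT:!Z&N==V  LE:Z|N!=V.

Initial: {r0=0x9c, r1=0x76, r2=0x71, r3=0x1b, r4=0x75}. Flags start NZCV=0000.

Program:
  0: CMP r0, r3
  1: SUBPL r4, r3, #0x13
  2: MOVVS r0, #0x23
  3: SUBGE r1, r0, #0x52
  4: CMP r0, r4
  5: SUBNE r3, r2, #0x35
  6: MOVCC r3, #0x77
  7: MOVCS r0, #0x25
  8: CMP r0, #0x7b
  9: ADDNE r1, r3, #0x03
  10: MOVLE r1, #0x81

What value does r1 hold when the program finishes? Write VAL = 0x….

VAL = 0x81

0: ✓ CMP  NZCV=1010
1: · SUBPL
2: · MOVVS
3: · SUBGE
4: ✓ CMP  NZCV=0011
5: ✓ SUBNE  r3←0x3c
6: · MOVCC
7: ✓ MOVCS  r0←0x25
8: ✓ CMP  NZCV=1000
9: ✓ ADDNE  r1←0x3f
10: ✓ MOVLE  r1←0x81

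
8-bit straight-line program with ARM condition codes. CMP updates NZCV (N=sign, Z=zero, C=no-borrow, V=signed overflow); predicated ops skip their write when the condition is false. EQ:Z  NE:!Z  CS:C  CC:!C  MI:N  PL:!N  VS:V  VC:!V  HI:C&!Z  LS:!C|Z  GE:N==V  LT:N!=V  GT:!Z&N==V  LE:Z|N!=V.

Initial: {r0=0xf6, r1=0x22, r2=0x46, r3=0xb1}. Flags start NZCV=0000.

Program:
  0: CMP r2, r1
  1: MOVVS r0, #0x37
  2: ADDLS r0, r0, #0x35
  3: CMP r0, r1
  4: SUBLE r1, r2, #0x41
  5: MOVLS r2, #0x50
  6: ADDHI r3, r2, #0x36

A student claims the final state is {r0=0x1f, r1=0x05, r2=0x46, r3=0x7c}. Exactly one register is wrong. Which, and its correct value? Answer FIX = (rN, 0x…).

0: ✓ CMP  NZCV=0010
1: · MOVVS
2: · ADDLS
3: ✓ CMP  NZCV=1010
4: ✓ SUBLE  r1←0x05
5: · MOVLS
6: ✓ ADDHI  r3←0x7c

FIX = (r0, 0xf6)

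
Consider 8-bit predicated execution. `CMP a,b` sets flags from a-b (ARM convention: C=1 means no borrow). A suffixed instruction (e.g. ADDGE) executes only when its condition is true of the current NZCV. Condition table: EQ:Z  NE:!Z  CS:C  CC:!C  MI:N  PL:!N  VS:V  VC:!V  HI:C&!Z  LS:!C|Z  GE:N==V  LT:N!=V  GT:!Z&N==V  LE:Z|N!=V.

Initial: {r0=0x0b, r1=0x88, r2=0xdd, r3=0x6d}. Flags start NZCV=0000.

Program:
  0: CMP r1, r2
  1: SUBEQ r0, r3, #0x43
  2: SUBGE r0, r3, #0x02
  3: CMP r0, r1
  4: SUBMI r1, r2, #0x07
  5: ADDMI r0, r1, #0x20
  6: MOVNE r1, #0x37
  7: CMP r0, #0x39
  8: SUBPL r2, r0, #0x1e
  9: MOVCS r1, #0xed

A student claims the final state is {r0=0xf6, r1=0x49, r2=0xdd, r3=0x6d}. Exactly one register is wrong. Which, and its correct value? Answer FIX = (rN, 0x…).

0: ✓ CMP  NZCV=1000
1: · SUBEQ
2: · SUBGE
3: ✓ CMP  NZCV=1001
4: ✓ SUBMI  r1←0xd6
5: ✓ ADDMI  r0←0xf6
6: ✓ MOVNE  r1←0x37
7: ✓ CMP  NZCV=1010
8: · SUBPL
9: ✓ MOVCS  r1←0xed

FIX = (r1, 0xed)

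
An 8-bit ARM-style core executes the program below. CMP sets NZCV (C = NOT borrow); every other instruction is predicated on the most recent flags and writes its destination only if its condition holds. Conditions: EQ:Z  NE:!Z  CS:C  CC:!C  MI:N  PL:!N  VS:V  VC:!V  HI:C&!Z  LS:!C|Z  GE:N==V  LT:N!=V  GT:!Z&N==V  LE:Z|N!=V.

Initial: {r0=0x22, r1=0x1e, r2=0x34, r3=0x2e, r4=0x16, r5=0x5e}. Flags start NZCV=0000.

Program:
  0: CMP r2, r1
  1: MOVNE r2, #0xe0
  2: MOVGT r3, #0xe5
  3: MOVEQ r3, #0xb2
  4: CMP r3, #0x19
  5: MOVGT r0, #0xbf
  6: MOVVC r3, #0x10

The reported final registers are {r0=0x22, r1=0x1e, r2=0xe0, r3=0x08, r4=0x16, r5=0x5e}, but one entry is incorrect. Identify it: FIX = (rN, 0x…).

[0] flags=0010 → (cmp)
[1] flags=0010 NE?T → r2=0xe0
[2] flags=0010 GT?T → r3=0xe5
[3] flags=0010 EQ?F → skip
[4] flags=1010 → (cmp)
[5] flags=1010 GT?F → skip
[6] flags=1010 VC?T → r3=0x10

FIX = (r3, 0x10)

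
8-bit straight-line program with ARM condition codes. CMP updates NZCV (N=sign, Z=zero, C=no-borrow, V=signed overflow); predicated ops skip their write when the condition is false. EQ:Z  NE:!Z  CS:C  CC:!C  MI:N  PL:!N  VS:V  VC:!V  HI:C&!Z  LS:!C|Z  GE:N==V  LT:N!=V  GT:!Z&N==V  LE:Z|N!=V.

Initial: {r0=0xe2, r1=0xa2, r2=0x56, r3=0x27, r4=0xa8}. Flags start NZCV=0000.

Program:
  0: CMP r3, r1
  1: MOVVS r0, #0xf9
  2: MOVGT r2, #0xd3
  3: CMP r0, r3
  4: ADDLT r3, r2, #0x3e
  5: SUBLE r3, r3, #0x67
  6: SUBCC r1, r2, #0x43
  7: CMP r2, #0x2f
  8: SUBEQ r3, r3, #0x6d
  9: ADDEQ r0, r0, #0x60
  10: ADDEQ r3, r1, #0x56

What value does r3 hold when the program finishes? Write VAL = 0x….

VAL = 0xaa

0: ✓ CMP  NZCV=1001
1: ✓ MOVVS  r0←0xf9
2: ✓ MOVGT  r2←0xd3
3: ✓ CMP  NZCV=1010
4: ✓ ADDLT  r3←0x11
5: ✓ SUBLE  r3←0xaa
6: · SUBCC
7: ✓ CMP  NZCV=1010
8: · SUBEQ
9: · ADDEQ
10: · ADDEQ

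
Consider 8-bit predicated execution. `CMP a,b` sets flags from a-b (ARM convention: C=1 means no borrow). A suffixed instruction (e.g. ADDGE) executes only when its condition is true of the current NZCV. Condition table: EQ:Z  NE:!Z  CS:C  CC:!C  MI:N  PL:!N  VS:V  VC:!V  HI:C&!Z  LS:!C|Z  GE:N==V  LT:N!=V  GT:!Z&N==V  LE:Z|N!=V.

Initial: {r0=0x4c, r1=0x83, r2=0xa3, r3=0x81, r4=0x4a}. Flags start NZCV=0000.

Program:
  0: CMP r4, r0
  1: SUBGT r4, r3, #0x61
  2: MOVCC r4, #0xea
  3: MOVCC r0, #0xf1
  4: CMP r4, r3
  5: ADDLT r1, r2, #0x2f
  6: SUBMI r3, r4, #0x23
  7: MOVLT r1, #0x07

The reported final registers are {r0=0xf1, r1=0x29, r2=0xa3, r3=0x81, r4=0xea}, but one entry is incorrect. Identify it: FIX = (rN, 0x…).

FIX = (r1, 0x83)

[0] flags=1000 → (cmp)
[1] flags=1000 GT?F → skip
[2] flags=1000 CC?T → r4=0xea
[3] flags=1000 CC?T → r0=0xf1
[4] flags=0010 → (cmp)
[5] flags=0010 LT?F → skip
[6] flags=0010 MI?F → skip
[7] flags=0010 LT?F → skip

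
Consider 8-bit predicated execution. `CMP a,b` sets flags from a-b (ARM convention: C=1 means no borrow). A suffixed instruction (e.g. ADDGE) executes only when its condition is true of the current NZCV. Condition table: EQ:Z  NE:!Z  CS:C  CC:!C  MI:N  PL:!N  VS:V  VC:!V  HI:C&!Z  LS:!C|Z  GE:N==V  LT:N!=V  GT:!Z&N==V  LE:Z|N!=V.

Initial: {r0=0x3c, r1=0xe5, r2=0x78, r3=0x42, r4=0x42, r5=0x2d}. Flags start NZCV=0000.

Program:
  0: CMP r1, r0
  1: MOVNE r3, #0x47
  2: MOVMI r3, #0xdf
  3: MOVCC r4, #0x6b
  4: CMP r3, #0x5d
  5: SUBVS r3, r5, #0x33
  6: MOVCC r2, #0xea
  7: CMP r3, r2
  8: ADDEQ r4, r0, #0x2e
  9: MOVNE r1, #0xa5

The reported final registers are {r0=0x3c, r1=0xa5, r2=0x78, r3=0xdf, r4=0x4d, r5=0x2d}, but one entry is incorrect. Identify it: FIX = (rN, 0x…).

FIX = (r4, 0x42)

0: ✓ CMP  NZCV=1010
1: ✓ MOVNE  r3←0x47
2: ✓ MOVMI  r3←0xdf
3: · MOVCC
4: ✓ CMP  NZCV=1010
5: · SUBVS
6: · MOVCC
7: ✓ CMP  NZCV=0011
8: · ADDEQ
9: ✓ MOVNE  r1←0xa5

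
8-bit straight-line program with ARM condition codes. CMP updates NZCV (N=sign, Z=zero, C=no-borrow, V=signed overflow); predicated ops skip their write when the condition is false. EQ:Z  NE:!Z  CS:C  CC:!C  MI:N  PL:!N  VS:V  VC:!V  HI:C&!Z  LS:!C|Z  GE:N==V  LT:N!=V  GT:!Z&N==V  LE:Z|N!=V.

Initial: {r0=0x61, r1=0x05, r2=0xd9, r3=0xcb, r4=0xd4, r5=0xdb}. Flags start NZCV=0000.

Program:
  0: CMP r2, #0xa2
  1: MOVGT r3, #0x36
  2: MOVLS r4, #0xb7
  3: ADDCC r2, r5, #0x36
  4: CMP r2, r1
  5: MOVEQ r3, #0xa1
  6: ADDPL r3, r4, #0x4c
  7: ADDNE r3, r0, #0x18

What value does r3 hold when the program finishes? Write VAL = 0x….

0: ✓ CMP  NZCV=0010
1: ✓ MOVGT  r3←0x36
2: · MOVLS
3: · ADDCC
4: ✓ CMP  NZCV=1010
5: · MOVEQ
6: · ADDPL
7: ✓ ADDNE  r3←0x79

VAL = 0x79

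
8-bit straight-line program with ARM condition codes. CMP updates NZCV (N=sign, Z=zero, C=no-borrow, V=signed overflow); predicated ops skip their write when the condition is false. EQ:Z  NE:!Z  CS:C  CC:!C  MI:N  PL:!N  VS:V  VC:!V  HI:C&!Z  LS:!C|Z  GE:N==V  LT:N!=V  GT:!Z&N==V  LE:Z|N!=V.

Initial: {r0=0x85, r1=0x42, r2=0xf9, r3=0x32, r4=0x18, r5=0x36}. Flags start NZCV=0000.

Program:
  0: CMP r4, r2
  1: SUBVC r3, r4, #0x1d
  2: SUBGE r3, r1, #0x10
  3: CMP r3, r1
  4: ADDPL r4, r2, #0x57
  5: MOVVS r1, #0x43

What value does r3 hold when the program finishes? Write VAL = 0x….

[0] flags=0000 → (cmp)
[1] flags=0000 VC?T → r3=0xfb
[2] flags=0000 GE?T → r3=0x32
[3] flags=1000 → (cmp)
[4] flags=1000 PL?F → skip
[5] flags=1000 VS?F → skip

VAL = 0x32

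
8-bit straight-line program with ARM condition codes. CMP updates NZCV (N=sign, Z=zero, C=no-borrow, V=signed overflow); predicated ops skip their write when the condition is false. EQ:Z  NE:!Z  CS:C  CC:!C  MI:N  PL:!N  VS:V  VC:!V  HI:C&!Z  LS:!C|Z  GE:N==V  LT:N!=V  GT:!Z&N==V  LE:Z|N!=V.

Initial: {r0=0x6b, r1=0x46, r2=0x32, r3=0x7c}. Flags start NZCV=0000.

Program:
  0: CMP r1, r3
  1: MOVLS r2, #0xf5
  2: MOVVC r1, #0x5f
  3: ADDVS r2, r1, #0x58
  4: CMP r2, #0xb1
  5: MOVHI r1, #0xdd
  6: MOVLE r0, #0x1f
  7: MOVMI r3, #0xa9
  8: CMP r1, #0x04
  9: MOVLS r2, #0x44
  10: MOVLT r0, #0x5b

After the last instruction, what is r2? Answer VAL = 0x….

VAL = 0xf5

[0] flags=1000 → (cmp)
[1] flags=1000 LS?T → r2=0xf5
[2] flags=1000 VC?T → r1=0x5f
[3] flags=1000 VS?F → skip
[4] flags=0010 → (cmp)
[5] flags=0010 HI?T → r1=0xdd
[6] flags=0010 LE?F → skip
[7] flags=0010 MI?F → skip
[8] flags=1010 → (cmp)
[9] flags=1010 LS?F → skip
[10] flags=1010 LT?T → r0=0x5b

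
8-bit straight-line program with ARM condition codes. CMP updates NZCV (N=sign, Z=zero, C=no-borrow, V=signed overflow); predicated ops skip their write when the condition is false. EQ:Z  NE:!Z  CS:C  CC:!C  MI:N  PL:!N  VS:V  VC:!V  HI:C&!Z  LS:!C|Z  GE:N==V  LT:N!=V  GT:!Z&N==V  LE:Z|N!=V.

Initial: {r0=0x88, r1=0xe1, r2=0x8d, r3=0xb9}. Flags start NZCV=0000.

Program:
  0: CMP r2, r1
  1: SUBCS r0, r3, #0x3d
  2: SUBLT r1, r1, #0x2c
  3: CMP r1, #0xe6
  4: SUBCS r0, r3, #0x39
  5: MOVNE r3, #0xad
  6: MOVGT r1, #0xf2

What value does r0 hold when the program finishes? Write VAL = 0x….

0: ✓ CMP  NZCV=1000
1: · SUBCS
2: ✓ SUBLT  r1←0xb5
3: ✓ CMP  NZCV=1000
4: · SUBCS
5: ✓ MOVNE  r3←0xad
6: · MOVGT

VAL = 0x88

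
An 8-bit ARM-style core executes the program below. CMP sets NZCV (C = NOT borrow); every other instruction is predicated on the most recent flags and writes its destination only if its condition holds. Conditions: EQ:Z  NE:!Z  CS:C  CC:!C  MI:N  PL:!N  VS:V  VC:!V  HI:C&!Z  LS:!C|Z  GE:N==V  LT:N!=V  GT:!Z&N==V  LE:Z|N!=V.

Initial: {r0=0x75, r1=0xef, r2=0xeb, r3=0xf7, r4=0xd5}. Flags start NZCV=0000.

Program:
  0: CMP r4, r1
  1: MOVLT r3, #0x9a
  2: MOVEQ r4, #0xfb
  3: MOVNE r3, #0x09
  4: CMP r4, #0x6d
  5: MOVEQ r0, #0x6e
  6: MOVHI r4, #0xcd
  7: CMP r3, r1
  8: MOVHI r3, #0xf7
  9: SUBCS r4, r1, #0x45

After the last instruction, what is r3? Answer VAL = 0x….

[0] flags=1000 → (cmp)
[1] flags=1000 LT?T → r3=0x9a
[2] flags=1000 EQ?F → skip
[3] flags=1000 NE?T → r3=0x09
[4] flags=0011 → (cmp)
[5] flags=0011 EQ?F → skip
[6] flags=0011 HI?T → r4=0xcd
[7] flags=0000 → (cmp)
[8] flags=0000 HI?F → skip
[9] flags=0000 CS?F → skip

VAL = 0x09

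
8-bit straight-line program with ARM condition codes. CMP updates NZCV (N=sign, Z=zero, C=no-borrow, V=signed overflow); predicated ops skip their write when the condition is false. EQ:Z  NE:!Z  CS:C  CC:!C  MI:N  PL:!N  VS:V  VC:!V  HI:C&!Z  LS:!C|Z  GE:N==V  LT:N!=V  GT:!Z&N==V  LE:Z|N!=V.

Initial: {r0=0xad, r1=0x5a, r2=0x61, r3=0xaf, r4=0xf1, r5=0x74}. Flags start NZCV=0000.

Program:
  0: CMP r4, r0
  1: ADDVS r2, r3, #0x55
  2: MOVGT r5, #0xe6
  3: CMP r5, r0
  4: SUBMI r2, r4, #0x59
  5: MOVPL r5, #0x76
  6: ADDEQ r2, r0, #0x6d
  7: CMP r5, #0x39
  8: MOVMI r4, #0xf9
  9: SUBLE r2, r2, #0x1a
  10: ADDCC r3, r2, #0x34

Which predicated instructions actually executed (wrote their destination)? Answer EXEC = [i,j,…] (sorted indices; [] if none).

EXEC = [2,5]

[0] flags=0010 → (cmp)
[1] flags=0010 VS?F → skip
[2] flags=0010 GT?T → r5=0xe6
[3] flags=0010 → (cmp)
[4] flags=0010 MI?F → skip
[5] flags=0010 PL?T → r5=0x76
[6] flags=0010 EQ?F → skip
[7] flags=0010 → (cmp)
[8] flags=0010 MI?F → skip
[9] flags=0010 LE?F → skip
[10] flags=0010 CC?F → skip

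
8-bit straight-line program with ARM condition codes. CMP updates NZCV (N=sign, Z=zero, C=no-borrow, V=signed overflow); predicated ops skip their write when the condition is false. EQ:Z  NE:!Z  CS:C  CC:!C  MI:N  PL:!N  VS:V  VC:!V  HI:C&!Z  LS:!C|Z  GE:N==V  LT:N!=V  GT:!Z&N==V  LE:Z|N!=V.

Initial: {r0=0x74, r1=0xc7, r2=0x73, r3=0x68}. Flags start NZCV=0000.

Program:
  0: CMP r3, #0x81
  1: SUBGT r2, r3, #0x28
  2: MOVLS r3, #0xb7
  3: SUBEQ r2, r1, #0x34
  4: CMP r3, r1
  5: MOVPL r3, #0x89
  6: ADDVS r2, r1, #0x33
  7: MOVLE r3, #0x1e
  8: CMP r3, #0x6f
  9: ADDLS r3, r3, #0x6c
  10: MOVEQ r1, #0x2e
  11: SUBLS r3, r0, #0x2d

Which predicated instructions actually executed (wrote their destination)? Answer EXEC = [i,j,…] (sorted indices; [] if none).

[0] flags=1001 → (cmp)
[1] flags=1001 GT?T → r2=0x40
[2] flags=1001 LS?T → r3=0xb7
[3] flags=1001 EQ?F → skip
[4] flags=1000 → (cmp)
[5] flags=1000 PL?F → skip
[6] flags=1000 VS?F → skip
[7] flags=1000 LE?T → r3=0x1e
[8] flags=1000 → (cmp)
[9] flags=1000 LS?T → r3=0x8a
[10] flags=1000 EQ?F → skip
[11] flags=1000 LS?T → r3=0x47

EXEC = [1,2,7,9,11]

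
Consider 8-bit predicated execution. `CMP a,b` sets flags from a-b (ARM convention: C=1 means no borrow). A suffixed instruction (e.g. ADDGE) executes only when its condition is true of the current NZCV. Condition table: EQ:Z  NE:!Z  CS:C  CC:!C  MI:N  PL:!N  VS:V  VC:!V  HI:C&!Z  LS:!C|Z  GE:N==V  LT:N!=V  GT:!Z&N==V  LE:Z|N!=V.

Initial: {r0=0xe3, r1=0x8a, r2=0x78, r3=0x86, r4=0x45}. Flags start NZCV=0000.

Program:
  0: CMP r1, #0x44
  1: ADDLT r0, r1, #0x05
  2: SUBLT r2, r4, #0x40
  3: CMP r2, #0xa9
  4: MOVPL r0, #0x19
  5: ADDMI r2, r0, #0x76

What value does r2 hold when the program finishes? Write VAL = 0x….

0: ✓ CMP  NZCV=0011
1: ✓ ADDLT  r0←0x8f
2: ✓ SUBLT  r2←0x05
3: ✓ CMP  NZCV=0000
4: ✓ MOVPL  r0←0x19
5: · ADDMI

VAL = 0x05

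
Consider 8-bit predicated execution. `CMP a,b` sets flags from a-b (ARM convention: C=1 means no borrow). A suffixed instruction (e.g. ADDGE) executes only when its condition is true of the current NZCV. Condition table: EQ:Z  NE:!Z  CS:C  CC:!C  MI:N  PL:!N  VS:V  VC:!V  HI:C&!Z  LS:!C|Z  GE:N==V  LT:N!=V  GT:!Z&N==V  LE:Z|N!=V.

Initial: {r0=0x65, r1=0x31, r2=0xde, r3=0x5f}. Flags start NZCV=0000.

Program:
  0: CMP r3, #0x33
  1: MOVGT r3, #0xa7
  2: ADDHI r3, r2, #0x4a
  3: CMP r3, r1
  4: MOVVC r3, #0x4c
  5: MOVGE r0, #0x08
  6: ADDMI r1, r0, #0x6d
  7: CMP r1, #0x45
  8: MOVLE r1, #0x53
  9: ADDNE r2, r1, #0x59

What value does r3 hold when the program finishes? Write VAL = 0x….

VAL = 0x4c

[0] flags=0010 → (cmp)
[1] flags=0010 GT?T → r3=0xa7
[2] flags=0010 HI?T → r3=0x28
[3] flags=1000 → (cmp)
[4] flags=1000 VC?T → r3=0x4c
[5] flags=1000 GE?F → skip
[6] flags=1000 MI?T → r1=0xd2
[7] flags=1010 → (cmp)
[8] flags=1010 LE?T → r1=0x53
[9] flags=1010 NE?T → r2=0xac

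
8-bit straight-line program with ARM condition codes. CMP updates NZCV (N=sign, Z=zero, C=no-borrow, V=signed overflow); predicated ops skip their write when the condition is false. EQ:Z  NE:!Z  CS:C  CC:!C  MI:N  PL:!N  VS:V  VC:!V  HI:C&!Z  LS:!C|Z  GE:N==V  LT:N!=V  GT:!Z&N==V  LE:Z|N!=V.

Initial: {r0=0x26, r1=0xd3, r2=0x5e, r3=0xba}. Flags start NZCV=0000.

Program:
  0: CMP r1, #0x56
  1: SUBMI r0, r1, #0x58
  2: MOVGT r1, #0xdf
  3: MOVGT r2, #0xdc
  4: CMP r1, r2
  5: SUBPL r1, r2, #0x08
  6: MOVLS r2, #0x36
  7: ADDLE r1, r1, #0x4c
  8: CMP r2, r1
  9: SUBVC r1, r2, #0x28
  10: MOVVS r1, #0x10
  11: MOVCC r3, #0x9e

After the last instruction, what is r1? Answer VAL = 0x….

[0] flags=0011 → (cmp)
[1] flags=0011 MI?F → skip
[2] flags=0011 GT?F → skip
[3] flags=0011 GT?F → skip
[4] flags=0011 → (cmp)
[5] flags=0011 PL?T → r1=0x56
[6] flags=0011 LS?F → skip
[7] flags=0011 LE?T → r1=0xa2
[8] flags=1001 → (cmp)
[9] flags=1001 VC?F → skip
[10] flags=1001 VS?T → r1=0x10
[11] flags=1001 CC?T → r3=0x9e

VAL = 0x10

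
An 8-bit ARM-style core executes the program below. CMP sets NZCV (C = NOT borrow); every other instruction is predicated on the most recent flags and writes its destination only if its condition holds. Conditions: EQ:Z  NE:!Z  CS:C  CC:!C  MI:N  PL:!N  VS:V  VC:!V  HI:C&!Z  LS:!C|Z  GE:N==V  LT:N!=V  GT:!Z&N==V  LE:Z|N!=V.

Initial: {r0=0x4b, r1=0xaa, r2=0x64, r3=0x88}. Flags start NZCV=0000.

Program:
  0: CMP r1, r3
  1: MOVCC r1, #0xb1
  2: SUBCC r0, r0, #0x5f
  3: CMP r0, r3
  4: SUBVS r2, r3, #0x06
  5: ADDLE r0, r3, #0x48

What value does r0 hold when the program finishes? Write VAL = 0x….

[0] flags=0010 → (cmp)
[1] flags=0010 CC?F → skip
[2] flags=0010 CC?F → skip
[3] flags=1001 → (cmp)
[4] flags=1001 VS?T → r2=0x82
[5] flags=1001 LE?F → skip

VAL = 0x4b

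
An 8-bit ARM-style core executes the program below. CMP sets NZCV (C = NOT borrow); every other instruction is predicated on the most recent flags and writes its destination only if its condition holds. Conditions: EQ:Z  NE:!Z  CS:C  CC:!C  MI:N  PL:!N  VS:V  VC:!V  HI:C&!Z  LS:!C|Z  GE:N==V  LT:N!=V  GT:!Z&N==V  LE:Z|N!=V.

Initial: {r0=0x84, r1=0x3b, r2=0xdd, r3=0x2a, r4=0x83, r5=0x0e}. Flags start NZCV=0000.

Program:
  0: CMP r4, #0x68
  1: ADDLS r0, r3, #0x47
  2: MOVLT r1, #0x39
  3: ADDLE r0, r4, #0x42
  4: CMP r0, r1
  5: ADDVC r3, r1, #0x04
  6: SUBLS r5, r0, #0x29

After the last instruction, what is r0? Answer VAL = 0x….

VAL = 0xc5

[0] flags=0011 → (cmp)
[1] flags=0011 LS?F → skip
[2] flags=0011 LT?T → r1=0x39
[3] flags=0011 LE?T → r0=0xc5
[4] flags=1010 → (cmp)
[5] flags=1010 VC?T → r3=0x3d
[6] flags=1010 LS?F → skip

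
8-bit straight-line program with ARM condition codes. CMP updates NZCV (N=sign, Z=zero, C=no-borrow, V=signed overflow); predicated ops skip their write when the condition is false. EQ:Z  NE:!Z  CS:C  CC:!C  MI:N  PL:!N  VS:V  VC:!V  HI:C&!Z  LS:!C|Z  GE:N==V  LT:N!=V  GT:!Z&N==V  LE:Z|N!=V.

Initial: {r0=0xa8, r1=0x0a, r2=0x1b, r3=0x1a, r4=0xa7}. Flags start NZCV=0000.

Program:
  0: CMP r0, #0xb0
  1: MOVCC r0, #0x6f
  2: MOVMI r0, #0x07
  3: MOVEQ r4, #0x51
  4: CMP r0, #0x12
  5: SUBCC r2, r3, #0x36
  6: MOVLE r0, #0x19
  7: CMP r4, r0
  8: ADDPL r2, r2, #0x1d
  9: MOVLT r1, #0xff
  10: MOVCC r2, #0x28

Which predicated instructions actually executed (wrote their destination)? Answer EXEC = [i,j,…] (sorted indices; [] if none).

[0] flags=1000 → (cmp)
[1] flags=1000 CC?T → r0=0x6f
[2] flags=1000 MI?T → r0=0x07
[3] flags=1000 EQ?F → skip
[4] flags=1000 → (cmp)
[5] flags=1000 CC?T → r2=0xe4
[6] flags=1000 LE?T → r0=0x19
[7] flags=1010 → (cmp)
[8] flags=1010 PL?F → skip
[9] flags=1010 LT?T → r1=0xff
[10] flags=1010 CC?F → skip

EXEC = [1,2,5,6,9]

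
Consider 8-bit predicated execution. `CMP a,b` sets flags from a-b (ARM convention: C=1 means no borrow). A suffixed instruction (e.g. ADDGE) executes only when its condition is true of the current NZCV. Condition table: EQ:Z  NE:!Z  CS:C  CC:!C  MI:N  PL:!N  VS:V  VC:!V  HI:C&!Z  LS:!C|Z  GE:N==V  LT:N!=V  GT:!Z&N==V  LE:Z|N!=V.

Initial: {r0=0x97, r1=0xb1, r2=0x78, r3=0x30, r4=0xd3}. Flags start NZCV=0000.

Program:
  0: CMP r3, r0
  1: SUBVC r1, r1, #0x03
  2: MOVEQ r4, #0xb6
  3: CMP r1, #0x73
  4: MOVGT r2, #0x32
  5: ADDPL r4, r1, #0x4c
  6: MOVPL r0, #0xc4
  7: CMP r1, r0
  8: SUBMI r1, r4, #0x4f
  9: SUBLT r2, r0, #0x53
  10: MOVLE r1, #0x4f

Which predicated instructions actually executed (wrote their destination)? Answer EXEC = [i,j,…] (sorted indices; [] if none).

EXEC = [5,6,8,9,10]

0: ✓ CMP  NZCV=1001
1: · SUBVC
2: · MOVEQ
3: ✓ CMP  NZCV=0011
4: · MOVGT
5: ✓ ADDPL  r4←0xfd
6: ✓ MOVPL  r0←0xc4
7: ✓ CMP  NZCV=1000
8: ✓ SUBMI  r1←0xae
9: ✓ SUBLT  r2←0x71
10: ✓ MOVLE  r1←0x4f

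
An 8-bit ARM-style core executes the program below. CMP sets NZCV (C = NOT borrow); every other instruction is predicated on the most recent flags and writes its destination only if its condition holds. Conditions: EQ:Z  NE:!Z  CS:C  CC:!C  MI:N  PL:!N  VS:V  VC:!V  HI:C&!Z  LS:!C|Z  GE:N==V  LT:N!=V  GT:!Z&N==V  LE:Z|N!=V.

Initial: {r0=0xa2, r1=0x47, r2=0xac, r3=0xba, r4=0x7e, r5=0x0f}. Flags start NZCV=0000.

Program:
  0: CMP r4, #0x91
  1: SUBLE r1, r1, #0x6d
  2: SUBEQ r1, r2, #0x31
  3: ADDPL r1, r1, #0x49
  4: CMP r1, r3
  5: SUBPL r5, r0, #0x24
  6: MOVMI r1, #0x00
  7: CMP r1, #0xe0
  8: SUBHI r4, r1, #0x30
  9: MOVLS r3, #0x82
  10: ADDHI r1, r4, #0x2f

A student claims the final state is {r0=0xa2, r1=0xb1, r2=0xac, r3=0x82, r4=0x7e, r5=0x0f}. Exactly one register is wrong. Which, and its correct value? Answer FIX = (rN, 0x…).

[0] flags=1001 → (cmp)
[1] flags=1001 LE?F → skip
[2] flags=1001 EQ?F → skip
[3] flags=1001 PL?F → skip
[4] flags=1001 → (cmp)
[5] flags=1001 PL?F → skip
[6] flags=1001 MI?T → r1=0x00
[7] flags=0000 → (cmp)
[8] flags=0000 HI?F → skip
[9] flags=0000 LS?T → r3=0x82
[10] flags=0000 HI?F → skip

FIX = (r1, 0x00)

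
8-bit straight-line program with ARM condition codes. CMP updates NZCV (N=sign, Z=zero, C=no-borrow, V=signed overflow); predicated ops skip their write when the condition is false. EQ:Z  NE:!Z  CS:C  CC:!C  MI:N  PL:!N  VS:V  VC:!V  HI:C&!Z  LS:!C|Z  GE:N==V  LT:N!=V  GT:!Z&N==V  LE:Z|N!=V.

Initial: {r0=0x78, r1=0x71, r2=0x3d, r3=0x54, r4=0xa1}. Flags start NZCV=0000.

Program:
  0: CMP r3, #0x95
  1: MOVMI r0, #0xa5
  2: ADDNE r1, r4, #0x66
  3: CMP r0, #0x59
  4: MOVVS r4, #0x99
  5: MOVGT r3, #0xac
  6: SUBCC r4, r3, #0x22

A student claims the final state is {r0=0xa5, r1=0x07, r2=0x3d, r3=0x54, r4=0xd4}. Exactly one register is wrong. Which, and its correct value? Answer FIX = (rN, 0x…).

FIX = (r4, 0x99)

[0] flags=1001 → (cmp)
[1] flags=1001 MI?T → r0=0xa5
[2] flags=1001 NE?T → r1=0x07
[3] flags=0011 → (cmp)
[4] flags=0011 VS?T → r4=0x99
[5] flags=0011 GT?F → skip
[6] flags=0011 CC?F → skip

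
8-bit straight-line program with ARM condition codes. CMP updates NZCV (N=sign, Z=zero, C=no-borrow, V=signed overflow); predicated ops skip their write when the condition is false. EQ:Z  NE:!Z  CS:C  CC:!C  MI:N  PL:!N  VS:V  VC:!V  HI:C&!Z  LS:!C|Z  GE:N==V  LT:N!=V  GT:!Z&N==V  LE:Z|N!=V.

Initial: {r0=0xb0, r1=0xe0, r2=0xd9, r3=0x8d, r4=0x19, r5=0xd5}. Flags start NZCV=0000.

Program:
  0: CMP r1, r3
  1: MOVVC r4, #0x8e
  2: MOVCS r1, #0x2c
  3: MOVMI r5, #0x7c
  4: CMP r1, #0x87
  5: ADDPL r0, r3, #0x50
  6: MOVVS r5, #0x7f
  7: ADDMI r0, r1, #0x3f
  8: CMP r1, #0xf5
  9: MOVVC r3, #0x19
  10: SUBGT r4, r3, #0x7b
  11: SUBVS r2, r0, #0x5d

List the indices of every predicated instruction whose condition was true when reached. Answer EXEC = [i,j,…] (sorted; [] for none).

0: ✓ CMP  NZCV=0010
1: ✓ MOVVC  r4←0x8e
2: ✓ MOVCS  r1←0x2c
3: · MOVMI
4: ✓ CMP  NZCV=1001
5: · ADDPL
6: ✓ MOVVS  r5←0x7f
7: ✓ ADDMI  r0←0x6b
8: ✓ CMP  NZCV=0000
9: ✓ MOVVC  r3←0x19
10: ✓ SUBGT  r4←0x9e
11: · SUBVS

EXEC = [1,2,6,7,9,10]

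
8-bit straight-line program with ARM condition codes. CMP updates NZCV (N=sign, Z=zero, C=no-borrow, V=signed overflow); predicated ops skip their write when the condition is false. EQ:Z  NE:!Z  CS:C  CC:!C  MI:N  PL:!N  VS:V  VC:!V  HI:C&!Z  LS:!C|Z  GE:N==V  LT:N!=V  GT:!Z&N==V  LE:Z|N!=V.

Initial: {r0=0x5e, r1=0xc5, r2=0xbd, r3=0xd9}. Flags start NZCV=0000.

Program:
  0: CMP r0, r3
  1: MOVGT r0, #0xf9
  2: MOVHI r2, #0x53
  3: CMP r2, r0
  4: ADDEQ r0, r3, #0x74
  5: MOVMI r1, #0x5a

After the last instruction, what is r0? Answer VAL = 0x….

0: ✓ CMP  NZCV=1001
1: ✓ MOVGT  r0←0xf9
2: · MOVHI
3: ✓ CMP  NZCV=1000
4: · ADDEQ
5: ✓ MOVMI  r1←0x5a

VAL = 0xf9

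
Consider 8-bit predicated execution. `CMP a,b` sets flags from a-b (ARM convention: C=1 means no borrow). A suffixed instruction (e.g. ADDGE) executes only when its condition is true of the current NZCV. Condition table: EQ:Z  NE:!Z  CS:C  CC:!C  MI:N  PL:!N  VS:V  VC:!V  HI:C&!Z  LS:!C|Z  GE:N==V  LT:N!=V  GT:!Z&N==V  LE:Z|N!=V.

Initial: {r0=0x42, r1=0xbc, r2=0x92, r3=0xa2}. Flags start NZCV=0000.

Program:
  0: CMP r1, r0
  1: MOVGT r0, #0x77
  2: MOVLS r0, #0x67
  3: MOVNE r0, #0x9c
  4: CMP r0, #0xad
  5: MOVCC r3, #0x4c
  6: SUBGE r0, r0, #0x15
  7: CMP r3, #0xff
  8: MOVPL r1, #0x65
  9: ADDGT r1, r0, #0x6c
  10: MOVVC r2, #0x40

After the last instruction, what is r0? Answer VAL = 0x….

[0] flags=0011 → (cmp)
[1] flags=0011 GT?F → skip
[2] flags=0011 LS?F → skip
[3] flags=0011 NE?T → r0=0x9c
[4] flags=1000 → (cmp)
[5] flags=1000 CC?T → r3=0x4c
[6] flags=1000 GE?F → skip
[7] flags=0000 → (cmp)
[8] flags=0000 PL?T → r1=0x65
[9] flags=0000 GT?T → r1=0x08
[10] flags=0000 VC?T → r2=0x40

VAL = 0x9c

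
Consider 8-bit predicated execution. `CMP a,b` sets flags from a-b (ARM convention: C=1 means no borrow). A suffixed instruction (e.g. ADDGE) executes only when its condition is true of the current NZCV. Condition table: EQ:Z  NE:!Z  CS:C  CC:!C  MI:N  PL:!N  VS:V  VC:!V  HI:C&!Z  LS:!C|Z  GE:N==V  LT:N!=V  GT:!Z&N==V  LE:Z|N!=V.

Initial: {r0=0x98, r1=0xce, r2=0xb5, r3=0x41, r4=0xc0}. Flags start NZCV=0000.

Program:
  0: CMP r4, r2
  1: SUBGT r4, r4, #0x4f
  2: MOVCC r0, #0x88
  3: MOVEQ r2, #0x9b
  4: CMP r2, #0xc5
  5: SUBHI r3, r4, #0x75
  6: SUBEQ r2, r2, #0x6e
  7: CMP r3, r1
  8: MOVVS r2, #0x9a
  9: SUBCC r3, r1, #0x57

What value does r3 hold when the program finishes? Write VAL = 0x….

0: ✓ CMP  NZCV=0010
1: ✓ SUBGT  r4←0x71
2: · MOVCC
3: · MOVEQ
4: ✓ CMP  NZCV=1000
5: · SUBHI
6: · SUBEQ
7: ✓ CMP  NZCV=0000
8: · MOVVS
9: ✓ SUBCC  r3←0x77

VAL = 0x77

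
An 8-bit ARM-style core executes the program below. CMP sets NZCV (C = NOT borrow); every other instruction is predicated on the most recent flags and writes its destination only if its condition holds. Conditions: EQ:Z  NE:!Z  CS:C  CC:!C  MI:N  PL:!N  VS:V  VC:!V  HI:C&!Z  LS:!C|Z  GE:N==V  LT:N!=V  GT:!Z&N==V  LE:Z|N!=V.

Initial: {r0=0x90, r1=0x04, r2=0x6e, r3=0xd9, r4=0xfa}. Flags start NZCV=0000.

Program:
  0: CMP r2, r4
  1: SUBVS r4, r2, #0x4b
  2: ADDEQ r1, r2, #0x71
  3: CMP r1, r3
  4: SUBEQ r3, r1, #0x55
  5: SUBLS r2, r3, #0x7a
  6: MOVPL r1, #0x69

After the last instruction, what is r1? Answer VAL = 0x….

[0] flags=0000 → (cmp)
[1] flags=0000 VS?F → skip
[2] flags=0000 EQ?F → skip
[3] flags=0000 → (cmp)
[4] flags=0000 EQ?F → skip
[5] flags=0000 LS?T → r2=0x5f
[6] flags=0000 PL?T → r1=0x69

VAL = 0x69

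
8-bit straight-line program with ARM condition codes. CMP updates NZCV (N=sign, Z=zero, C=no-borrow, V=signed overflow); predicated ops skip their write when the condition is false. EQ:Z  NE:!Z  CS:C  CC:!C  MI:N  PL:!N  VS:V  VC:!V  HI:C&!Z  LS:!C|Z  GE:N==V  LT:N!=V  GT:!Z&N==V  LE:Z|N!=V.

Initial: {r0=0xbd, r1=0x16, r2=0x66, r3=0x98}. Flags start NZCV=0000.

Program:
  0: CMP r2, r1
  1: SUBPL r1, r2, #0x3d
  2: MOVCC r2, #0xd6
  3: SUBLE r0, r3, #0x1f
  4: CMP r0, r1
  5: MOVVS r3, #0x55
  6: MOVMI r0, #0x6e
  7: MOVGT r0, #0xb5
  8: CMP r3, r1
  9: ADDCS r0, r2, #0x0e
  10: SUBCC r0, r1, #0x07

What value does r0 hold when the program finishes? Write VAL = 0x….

[0] flags=0010 → (cmp)
[1] flags=0010 PL?T → r1=0x29
[2] flags=0010 CC?F → skip
[3] flags=0010 LE?F → skip
[4] flags=1010 → (cmp)
[5] flags=1010 VS?F → skip
[6] flags=1010 MI?T → r0=0x6e
[7] flags=1010 GT?F → skip
[8] flags=0011 → (cmp)
[9] flags=0011 CS?T → r0=0x74
[10] flags=0011 CC?F → skip

VAL = 0x74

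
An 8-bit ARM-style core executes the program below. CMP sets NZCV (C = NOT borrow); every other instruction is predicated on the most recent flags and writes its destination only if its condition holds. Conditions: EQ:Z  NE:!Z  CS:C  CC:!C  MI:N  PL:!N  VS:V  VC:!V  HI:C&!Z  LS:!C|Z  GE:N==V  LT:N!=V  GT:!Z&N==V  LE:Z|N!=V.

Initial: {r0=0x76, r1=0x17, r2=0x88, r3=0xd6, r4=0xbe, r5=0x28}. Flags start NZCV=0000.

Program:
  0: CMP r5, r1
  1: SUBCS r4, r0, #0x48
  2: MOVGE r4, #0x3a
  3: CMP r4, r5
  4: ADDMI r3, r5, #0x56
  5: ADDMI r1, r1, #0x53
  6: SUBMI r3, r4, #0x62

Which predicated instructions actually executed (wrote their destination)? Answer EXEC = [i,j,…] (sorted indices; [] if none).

0: ✓ CMP  NZCV=0010
1: ✓ SUBCS  r4←0x2e
2: ✓ MOVGE  r4←0x3a
3: ✓ CMP  NZCV=0010
4: · ADDMI
5: · ADDMI
6: · SUBMI

EXEC = [1,2]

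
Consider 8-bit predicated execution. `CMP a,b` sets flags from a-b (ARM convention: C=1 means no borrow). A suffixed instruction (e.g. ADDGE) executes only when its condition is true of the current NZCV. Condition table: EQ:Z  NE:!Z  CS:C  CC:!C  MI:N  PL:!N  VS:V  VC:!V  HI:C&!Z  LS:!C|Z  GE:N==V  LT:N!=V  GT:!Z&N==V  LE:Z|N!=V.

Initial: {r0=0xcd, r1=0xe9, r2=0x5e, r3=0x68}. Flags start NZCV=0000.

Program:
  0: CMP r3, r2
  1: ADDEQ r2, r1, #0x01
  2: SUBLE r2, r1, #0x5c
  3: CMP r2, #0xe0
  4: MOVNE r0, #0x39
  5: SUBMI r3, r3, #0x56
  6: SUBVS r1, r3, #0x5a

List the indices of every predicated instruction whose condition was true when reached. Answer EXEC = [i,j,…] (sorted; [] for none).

EXEC = [4]

0: ✓ CMP  NZCV=0010
1: · ADDEQ
2: · SUBLE
3: ✓ CMP  NZCV=0000
4: ✓ MOVNE  r0←0x39
5: · SUBMI
6: · SUBVS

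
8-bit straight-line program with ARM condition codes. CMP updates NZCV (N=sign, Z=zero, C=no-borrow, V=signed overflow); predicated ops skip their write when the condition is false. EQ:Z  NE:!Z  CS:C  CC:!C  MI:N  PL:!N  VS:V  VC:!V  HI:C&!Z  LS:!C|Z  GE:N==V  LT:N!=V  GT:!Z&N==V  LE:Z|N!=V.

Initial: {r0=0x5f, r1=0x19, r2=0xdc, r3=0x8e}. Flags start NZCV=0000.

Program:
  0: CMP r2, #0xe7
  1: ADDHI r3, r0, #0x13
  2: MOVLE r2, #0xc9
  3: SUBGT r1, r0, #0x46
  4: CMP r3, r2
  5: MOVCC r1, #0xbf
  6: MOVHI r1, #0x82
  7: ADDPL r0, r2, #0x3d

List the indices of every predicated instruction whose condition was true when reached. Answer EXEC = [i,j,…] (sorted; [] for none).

EXEC = [2,5]

0: ✓ CMP  NZCV=1000
1: · ADDHI
2: ✓ MOVLE  r2←0xc9
3: · SUBGT
4: ✓ CMP  NZCV=1000
5: ✓ MOVCC  r1←0xbf
6: · MOVHI
7: · ADDPL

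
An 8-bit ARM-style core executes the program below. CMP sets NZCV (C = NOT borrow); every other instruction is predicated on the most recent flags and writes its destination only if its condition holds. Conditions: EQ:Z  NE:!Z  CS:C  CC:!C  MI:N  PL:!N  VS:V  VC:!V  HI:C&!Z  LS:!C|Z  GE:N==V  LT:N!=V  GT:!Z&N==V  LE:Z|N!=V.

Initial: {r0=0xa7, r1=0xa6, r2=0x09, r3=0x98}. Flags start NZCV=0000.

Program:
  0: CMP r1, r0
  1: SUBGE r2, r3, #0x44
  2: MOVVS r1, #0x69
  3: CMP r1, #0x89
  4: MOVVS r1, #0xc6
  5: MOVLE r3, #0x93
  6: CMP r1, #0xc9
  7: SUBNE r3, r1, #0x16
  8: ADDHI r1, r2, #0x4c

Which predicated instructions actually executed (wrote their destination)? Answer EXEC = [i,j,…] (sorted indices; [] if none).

EXEC = [7]

0: ✓ CMP  NZCV=1000
1: · SUBGE
2: · MOVVS
3: ✓ CMP  NZCV=0010
4: · MOVVS
5: · MOVLE
6: ✓ CMP  NZCV=1000
7: ✓ SUBNE  r3←0x90
8: · ADDHI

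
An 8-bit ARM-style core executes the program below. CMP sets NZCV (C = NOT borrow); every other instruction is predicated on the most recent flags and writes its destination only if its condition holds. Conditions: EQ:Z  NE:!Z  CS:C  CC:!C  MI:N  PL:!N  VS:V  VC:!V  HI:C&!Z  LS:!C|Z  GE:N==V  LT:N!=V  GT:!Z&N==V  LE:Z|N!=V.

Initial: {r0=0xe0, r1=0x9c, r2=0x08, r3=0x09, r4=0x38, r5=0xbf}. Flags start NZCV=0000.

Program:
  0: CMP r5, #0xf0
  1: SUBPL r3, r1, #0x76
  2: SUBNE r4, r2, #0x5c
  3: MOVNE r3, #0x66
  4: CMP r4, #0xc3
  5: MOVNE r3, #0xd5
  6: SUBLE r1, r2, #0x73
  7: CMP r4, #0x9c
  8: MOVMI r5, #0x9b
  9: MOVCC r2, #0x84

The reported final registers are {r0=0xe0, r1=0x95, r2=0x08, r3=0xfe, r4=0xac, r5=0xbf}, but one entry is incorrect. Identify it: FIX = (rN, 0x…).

FIX = (r3, 0xd5)

0: ✓ CMP  NZCV=1000
1: · SUBPL
2: ✓ SUBNE  r4←0xac
3: ✓ MOVNE  r3←0x66
4: ✓ CMP  NZCV=1000
5: ✓ MOVNE  r3←0xd5
6: ✓ SUBLE  r1←0x95
7: ✓ CMP  NZCV=0010
8: · MOVMI
9: · MOVCC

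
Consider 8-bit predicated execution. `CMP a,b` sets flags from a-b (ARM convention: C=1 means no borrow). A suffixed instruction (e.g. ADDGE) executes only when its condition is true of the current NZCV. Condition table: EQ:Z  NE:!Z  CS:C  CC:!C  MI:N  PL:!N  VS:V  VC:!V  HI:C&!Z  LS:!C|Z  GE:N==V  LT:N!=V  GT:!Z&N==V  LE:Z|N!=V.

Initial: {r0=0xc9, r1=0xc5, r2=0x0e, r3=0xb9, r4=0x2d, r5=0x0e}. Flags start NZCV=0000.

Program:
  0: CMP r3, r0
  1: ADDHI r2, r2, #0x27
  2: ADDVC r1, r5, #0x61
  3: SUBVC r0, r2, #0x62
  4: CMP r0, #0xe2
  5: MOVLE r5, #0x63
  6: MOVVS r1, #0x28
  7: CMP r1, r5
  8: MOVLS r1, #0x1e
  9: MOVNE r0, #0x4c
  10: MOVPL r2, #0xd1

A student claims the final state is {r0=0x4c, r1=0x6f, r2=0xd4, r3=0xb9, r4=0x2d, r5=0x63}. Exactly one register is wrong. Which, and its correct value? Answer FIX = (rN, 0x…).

FIX = (r2, 0xd1)

[0] flags=1000 → (cmp)
[1] flags=1000 HI?F → skip
[2] flags=1000 VC?T → r1=0x6f
[3] flags=1000 VC?T → r0=0xac
[4] flags=1000 → (cmp)
[5] flags=1000 LE?T → r5=0x63
[6] flags=1000 VS?F → skip
[7] flags=0010 → (cmp)
[8] flags=0010 LS?F → skip
[9] flags=0010 NE?T → r0=0x4c
[10] flags=0010 PL?T → r2=0xd1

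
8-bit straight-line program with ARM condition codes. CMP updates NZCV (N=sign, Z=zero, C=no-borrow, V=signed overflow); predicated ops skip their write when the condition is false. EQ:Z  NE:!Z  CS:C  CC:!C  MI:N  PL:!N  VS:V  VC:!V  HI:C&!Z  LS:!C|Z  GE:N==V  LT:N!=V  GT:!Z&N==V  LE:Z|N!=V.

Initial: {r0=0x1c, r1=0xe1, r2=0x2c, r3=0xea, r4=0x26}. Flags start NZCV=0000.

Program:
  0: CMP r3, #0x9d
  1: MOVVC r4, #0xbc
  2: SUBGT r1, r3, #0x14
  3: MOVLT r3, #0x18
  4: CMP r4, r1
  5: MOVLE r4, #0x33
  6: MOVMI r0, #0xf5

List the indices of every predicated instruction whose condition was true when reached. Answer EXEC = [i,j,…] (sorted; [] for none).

EXEC = [1,2,5,6]

0: ✓ CMP  NZCV=0010
1: ✓ MOVVC  r4←0xbc
2: ✓ SUBGT  r1←0xd6
3: · MOVLT
4: ✓ CMP  NZCV=1000
5: ✓ MOVLE  r4←0x33
6: ✓ MOVMI  r0←0xf5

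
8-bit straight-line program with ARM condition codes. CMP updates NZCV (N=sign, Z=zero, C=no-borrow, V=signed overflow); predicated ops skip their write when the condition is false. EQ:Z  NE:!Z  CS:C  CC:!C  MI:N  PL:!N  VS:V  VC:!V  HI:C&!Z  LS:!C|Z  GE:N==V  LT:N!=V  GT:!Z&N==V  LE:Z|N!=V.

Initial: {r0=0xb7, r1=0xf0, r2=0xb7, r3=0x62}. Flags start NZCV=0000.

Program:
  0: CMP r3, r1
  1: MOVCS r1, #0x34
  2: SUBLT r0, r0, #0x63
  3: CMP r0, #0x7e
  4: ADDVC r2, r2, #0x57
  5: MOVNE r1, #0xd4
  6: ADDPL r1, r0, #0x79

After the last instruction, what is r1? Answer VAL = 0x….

VAL = 0x30

0: ✓ CMP  NZCV=0000
1: · MOVCS
2: · SUBLT
3: ✓ CMP  NZCV=0011
4: · ADDVC
5: ✓ MOVNE  r1←0xd4
6: ✓ ADDPL  r1←0x30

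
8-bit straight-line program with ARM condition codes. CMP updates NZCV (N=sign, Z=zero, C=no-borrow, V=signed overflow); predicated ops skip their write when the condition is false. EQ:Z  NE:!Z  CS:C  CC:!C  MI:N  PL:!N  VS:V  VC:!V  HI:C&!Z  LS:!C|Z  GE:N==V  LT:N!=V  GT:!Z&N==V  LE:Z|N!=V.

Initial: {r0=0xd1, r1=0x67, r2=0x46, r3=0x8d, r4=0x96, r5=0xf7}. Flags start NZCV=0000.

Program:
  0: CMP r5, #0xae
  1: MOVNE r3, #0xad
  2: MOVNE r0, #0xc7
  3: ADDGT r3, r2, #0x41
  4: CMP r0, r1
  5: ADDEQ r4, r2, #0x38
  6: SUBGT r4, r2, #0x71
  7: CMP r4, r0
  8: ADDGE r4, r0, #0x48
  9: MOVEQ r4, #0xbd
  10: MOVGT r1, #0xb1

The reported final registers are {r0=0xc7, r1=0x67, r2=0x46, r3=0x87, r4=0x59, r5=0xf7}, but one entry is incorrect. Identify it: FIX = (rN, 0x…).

FIX = (r4, 0x96)

0: ✓ CMP  NZCV=0010
1: ✓ MOVNE  r3←0xad
2: ✓ MOVNE  r0←0xc7
3: ✓ ADDGT  r3←0x87
4: ✓ CMP  NZCV=0011
5: · ADDEQ
6: · SUBGT
7: ✓ CMP  NZCV=1000
8: · ADDGE
9: · MOVEQ
10: · MOVGT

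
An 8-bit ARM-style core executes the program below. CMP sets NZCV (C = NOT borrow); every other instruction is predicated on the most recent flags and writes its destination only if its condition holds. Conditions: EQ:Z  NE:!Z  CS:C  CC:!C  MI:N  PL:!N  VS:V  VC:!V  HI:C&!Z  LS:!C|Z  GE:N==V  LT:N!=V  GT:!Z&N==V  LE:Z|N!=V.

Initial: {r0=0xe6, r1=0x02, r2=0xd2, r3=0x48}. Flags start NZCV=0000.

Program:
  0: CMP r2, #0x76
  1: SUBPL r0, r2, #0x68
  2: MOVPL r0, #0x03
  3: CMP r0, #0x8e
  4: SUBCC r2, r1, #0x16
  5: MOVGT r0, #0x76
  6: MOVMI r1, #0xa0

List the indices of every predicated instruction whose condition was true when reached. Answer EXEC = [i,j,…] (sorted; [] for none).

EXEC = [1,2,4,5]

[0] flags=0011 → (cmp)
[1] flags=0011 PL?T → r0=0x6a
[2] flags=0011 PL?T → r0=0x03
[3] flags=0000 → (cmp)
[4] flags=0000 CC?T → r2=0xec
[5] flags=0000 GT?T → r0=0x76
[6] flags=0000 MI?F → skip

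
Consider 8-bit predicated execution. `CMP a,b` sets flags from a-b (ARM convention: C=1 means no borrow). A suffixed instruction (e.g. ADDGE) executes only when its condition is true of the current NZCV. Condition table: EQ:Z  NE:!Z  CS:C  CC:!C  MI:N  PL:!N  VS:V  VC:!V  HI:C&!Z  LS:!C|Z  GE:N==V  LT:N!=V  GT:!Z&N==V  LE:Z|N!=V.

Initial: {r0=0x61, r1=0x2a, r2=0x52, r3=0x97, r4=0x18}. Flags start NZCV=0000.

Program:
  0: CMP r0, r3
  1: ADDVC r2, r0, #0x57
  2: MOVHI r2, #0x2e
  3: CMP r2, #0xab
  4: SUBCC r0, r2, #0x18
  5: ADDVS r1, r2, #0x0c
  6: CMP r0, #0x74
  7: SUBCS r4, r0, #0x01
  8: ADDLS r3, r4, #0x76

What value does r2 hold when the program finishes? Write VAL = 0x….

VAL = 0x52

[0] flags=1001 → (cmp)
[1] flags=1001 VC?F → skip
[2] flags=1001 HI?F → skip
[3] flags=1001 → (cmp)
[4] flags=1001 CC?T → r0=0x3a
[5] flags=1001 VS?T → r1=0x5e
[6] flags=1000 → (cmp)
[7] flags=1000 CS?F → skip
[8] flags=1000 LS?T → r3=0x8e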